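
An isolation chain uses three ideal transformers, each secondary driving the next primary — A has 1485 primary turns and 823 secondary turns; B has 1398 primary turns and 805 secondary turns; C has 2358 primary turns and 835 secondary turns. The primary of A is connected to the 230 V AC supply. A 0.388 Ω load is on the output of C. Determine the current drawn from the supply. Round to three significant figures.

Secondary of A: V = 230.00 × 823/1485 = 127.47 V.
Secondary of B: V = 127.47 × 805/1398 = 73.399 V.
Secondary of C: V = 73.399 × 835/2358 = 25.992 V.
I_load = 25.992/0.388 = 66.989 A, so P_out = 25.992 × 66.989 = 1741.1 W.
All ideal ⇒ P_in = P_out, so I_supply = 1741.1/230 = 7.57 A.

I_supply ≈ 7.57 A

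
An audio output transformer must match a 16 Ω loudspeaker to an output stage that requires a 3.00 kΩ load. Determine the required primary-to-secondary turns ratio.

N_p/N_s ≈ 13.7

Z_p/Z_s = (N_p/N_s)², so N_p/N_s = √(3000/16) = √188 = 13.7.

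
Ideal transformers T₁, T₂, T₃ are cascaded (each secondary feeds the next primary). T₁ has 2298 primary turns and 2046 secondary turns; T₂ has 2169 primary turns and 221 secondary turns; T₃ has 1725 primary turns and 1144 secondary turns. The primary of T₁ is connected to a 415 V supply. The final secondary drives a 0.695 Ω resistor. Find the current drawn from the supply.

I_supply ≈ 2.16 A

After T₁: V = 415.00 × 2046/2298 = 369.49 V.
After T₂: V = 369.49 × 221/2169 = 37.648 V.
After T₃: V = 37.648 × 1144/1725 = 24.967 V.
I_load = 24.967/0.695 = 35.924 A, so P_out = 24.967 × 35.924 = 896.94 W.
All ideal ⇒ P_in = P_out, so I_supply = 896.94/415 = 2.16 A.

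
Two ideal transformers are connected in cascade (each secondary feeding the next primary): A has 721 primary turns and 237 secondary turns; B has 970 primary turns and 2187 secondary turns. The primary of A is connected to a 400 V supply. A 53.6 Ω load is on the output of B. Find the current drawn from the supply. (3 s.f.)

I_supply ≈ 4.10 A

Secondary of A: V = 400.00 × 237/721 = 131.48 V.
Secondary of B: V = 131.48 × 2187/970 = 296.45 V.
I_load = 296.45/53.6 = 5.5308 A, so P_out = 296.45 × 5.5308 = 1639.6 W.
All ideal ⇒ P_in = P_out, so I_supply = 1639.6/400 = 4.10 A.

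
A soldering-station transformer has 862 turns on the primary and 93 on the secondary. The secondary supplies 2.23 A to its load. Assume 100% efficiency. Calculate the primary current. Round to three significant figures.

I_p ≈ 0.241 A

For an ideal transformer I_p/I_s = N_s/N_p, so I_p = 2.23 × 93/862 = 0.241 A.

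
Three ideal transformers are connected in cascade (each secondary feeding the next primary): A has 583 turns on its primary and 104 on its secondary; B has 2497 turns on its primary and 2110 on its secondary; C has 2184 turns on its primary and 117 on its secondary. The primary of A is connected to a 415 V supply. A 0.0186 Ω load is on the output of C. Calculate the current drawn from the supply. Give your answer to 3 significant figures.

Secondary of A: V = 415.00 × 104/583 = 74.031 V.
Secondary of B: V = 74.031 × 2110/2497 = 62.557 V.
Secondary of C: V = 62.557 × 117/2184 = 3.3513 V.
I_load = 3.3513/0.0186 = 180.18 A, so P_out = 3.3513 × 180.18 = 603.82 W.
All ideal ⇒ P_in = P_out, so I_supply = 603.82/415 = 1.45 A.

I_supply ≈ 1.45 A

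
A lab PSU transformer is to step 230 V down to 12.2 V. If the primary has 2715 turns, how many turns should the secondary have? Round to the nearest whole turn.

N_s/N_p = V_s/V_p, so N_s = 2715 × 12.2/230 = 144.0 ≈ 144 turns.

N_s = 144 turns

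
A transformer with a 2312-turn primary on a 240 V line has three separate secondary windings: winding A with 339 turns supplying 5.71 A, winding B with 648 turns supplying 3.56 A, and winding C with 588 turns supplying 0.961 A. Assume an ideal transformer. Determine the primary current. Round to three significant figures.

V_A = 240 × 339/2312 = 35.190 V; V_B = 240 × 648/2312 = 67.266 V; V_C = 240 × 588/2312 = 61.038 V.
P_out = V_A I_A + V_B I_B + V_C I_C = 35.190×5.71 + 67.266×3.56 + 61.038×0.961 = 200.94 + 239.47 + 58.658 = 499.06 W.
Ideal ⇒ P_in = P_out, so I_p = P_out/V_p = 499.06/240 = 2.08 A.

I_p ≈ 2.08 A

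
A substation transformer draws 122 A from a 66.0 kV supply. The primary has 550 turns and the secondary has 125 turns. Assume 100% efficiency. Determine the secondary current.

I_s ≈ 537 A

I_s/I_p = N_p/N_s, so I_s = 122 × 550/125 = 537 A.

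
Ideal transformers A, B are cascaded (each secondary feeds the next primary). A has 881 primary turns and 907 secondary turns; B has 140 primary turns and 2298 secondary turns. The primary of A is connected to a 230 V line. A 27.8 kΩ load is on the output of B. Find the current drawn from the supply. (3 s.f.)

After A: V = 230.00 × 907/881 = 236.79 V.
After B: V = 236.79 × 2298/140 = 3886.7 V.
I_load = 3886.7/27800 = 0.13981 A, so P_out = 3886.7 × 0.13981 = 543.40 W.
All ideal ⇒ P_in = P_out, so I_supply = 543.40/230 = 2.36 A.

I_supply ≈ 2.36 A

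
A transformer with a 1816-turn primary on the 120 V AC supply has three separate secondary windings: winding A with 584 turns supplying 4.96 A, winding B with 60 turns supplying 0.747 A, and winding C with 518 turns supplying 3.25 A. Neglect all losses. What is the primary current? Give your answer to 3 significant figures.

I_p ≈ 2.55 A

V_A = 120 × 584/1816 = 38.590 V; V_B = 120 × 60/1816 = 3.9648 V; V_C = 120 × 518/1816 = 34.229 V.
P_out = V_A I_A + V_B I_B + V_C I_C = 38.590×4.96 + 3.9648×0.747 + 34.229×3.25 = 191.41 + 2.9617 + 111.24 = 305.61 W.
Ideal ⇒ P_in = P_out, so I_p = P_out/V_p = 305.61/120 = 2.55 A.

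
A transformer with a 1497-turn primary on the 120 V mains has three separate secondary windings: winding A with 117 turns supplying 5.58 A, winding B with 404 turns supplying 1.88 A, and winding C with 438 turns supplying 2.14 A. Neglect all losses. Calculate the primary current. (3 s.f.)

V_A = 120 × 117/1497 = 9.3788 V; V_B = 120 × 404/1497 = 32.385 V; V_C = 120 × 438/1497 = 35.110 V.
P_out = V_A I_A + V_B I_B + V_C I_C = 9.3788×5.58 + 32.385×1.88 + 35.110×2.14 = 52.333 + 60.883 + 75.136 = 188.35 W.
Ideal ⇒ P_in = P_out, so I_p = P_out/V_p = 188.35/120 = 1.57 A.

I_p ≈ 1.57 A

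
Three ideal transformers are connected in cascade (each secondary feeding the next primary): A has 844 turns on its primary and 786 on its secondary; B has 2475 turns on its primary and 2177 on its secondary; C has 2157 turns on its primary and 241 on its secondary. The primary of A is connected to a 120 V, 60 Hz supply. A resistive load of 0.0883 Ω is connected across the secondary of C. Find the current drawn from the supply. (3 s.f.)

I_supply ≈ 11.4 A

Secondary of A: V = 120.00 × 786/844 = 111.75 V.
Secondary of B: V = 111.75 × 2177/2475 = 98.298 V.
Secondary of C: V = 98.298 × 241/2157 = 10.983 V.
I_load = 10.983/0.0883 = 124.38 A, so P_out = 10.983 × 124.38 = 1366.0 W.
All ideal ⇒ P_in = P_out, so I_supply = 1366.0/120 = 11.4 A.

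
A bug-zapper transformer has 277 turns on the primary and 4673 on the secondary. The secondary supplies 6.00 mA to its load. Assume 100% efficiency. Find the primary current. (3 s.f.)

For an ideal transformer I_p/I_s = N_s/N_p, so I_p = 0.00600 × 4673/277 = 0.101 A.

I_p ≈ 0.101 A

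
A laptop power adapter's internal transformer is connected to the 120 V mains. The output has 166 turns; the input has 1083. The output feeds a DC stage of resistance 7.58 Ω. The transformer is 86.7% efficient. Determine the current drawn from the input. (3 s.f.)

I_in ≈ 0.429 A

V_out = 120 × 166/1083 = 18.393 V.
I_out = V_out/R = 18.393/7.58 = 2.4266 A.
P_out = V_out I_out = 18.393 × 2.4266 = 44.633 W.
P_in = P_out/η = 44.633/0.867 = 51.479 W.
I_in = P_in/V_in = 51.479/120 = 0.429 A.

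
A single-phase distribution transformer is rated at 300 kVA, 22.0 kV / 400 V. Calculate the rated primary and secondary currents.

I_p = S/V_p = 300000/22000 = 13.6 A.
I_s = S/V_s = 300000/400 = 750 A.

I_p ≈ 13.6 A, I_s ≈ 750 A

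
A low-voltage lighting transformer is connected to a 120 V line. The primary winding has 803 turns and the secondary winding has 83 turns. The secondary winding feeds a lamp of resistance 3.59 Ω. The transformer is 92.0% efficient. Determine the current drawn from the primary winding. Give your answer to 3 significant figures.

V_s = 120 × 83/803 = 12.403 V.
I_s = V_s/R = 12.403/3.59 = 3.4550 A.
P_out = V_s I_s = 12.403 × 3.4550 = 42.854 W.
P_in = P_out/η = 42.854/0.920 = 46.581 W.
I_p = P_in/V_p = 46.581/120 = 0.388 A.

I_p ≈ 0.388 A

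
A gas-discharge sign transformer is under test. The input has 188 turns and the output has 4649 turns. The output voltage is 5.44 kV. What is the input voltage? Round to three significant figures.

V_in/V_out = N_in/N_out, so V_in = 5440 × 188/4649 = 220 V.

V_in ≈ 220 V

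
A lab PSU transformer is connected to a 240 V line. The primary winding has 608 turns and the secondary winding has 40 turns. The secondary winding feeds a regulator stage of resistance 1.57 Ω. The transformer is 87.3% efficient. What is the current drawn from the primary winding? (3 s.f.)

V_s = 240 × 40/608 = 15.789 V.
I_s = V_s/R = 15.789/1.57 = 10.057 A.
P_out = V_s I_s = 15.789 × 10.057 = 158.79 W.
P_in = P_out/η = 158.79/0.873 = 181.90 W.
I_p = P_in/V_p = 181.90/240 = 0.758 A.

I_p ≈ 0.758 A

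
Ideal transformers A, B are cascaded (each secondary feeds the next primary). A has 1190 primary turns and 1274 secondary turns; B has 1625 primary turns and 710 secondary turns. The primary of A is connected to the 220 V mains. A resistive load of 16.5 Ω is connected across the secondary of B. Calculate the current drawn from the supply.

Secondary of A: V = 220.00 × 1274/1190 = 235.53 V.
Secondary of B: V = 235.53 × 710/1625 = 102.91 V.
I_load = 102.91/16.5 = 6.2369 A, so P_out = 102.91 × 6.2369 = 641.82 W.
All ideal ⇒ P_in = P_out, so I_supply = 641.82/220 = 2.92 A.

I_supply ≈ 2.92 A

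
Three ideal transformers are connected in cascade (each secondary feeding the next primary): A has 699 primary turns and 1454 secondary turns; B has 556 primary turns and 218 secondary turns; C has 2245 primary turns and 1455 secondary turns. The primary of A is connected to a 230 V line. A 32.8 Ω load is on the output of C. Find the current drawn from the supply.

I_supply ≈ 1.96 A

After A: V = 230.00 × 1454/699 = 478.43 V.
After B: V = 478.43 × 218/556 = 187.58 V.
After C: V = 187.58 × 1455/2245 = 121.57 V.
I_load = 121.57/32.8 = 3.7065 A, so P_out = 121.57 × 3.7065 = 450.62 W.
All ideal ⇒ P_in = P_out, so I_supply = 450.62/230 = 1.96 A.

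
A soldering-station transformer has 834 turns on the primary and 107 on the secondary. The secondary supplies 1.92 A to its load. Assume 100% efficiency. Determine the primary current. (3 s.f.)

I_p ≈ 0.246 A

For an ideal transformer I_p/I_s = N_s/N_p, so I_p = 1.92 × 107/834 = 0.246 A.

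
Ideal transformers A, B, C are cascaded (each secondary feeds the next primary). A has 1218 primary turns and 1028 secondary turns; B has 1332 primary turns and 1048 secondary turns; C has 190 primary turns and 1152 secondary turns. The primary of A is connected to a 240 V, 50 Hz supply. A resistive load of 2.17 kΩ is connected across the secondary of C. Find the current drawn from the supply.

I_supply ≈ 1.79 A

After A: V = 240.00 × 1028/1218 = 202.56 V.
After B: V = 202.56 × 1048/1332 = 159.37 V.
After C: V = 159.37 × 1152/190 = 966.30 V.
I_load = 966.30/2170 = 0.44530 A, so P_out = 966.30 × 0.44530 = 430.29 W.
All ideal ⇒ P_in = P_out, so I_supply = 430.29/240 = 1.79 A.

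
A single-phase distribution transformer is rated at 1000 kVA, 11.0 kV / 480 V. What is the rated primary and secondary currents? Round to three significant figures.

I_p = S/V_p = 1000000/11000 = 90.9 A.
I_s = S/V_s = 1000000/480 = 2080 A.

I_p ≈ 90.9 A, I_s ≈ 2080 A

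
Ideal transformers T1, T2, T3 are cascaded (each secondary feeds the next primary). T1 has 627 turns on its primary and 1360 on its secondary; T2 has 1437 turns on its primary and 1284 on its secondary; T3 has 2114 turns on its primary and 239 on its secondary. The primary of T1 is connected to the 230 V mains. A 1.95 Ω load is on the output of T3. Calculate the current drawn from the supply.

I_supply ≈ 5.66 A

After T1: V = 230.00 × 1360/627 = 498.88 V.
After T2: V = 498.88 × 1284/1437 = 445.77 V.
After T3: V = 445.77 × 239/2114 = 50.397 V.
I_load = 50.397/1.95 = 25.844 A, so P_out = 50.397 × 25.844 = 1302.5 W.
All ideal ⇒ P_in = P_out, so I_supply = 1302.5/230 = 5.66 A.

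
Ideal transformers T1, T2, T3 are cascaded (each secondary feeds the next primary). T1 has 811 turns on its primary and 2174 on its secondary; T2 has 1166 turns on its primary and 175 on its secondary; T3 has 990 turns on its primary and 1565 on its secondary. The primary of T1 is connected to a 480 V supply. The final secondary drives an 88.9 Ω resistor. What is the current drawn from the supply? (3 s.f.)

I_supply ≈ 2.18 A

After T1: V = 480.00 × 2174/811 = 1286.7 V.
After T2: V = 1286.7 × 175/1166 = 193.12 V.
After T3: V = 193.12 × 1565/990 = 305.28 V.
I_load = 305.28/88.9 = 3.4340 A, so P_out = 305.28 × 3.4340 = 1048.3 W.
All ideal ⇒ P_in = P_out, so I_supply = 1048.3/480 = 2.18 A.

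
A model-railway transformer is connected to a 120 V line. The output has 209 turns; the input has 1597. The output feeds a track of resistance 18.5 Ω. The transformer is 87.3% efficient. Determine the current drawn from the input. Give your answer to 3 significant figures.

V_out = 120 × 209/1597 = 15.704 V.
I_out = V_out/R = 15.704/18.5 = 0.84889 A.
P_out = V_out I_out = 15.704 × 0.84889 = 13.331 W.
P_in = P_out/η = 13.331/0.873 = 15.271 W.
I_in = P_in/V_in = 15.271/120 = 0.127 A.

I_in ≈ 0.127 A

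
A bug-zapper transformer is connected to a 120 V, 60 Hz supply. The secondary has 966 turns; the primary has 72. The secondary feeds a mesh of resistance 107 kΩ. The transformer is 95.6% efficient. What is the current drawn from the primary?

I_p ≈ 0.211 A

V_s = 120 × 966/72 = 1610.0 V.
I_s = V_s/R = 1610.0/107000 = 0.015047 A.
P_out = V_s I_s = 1610.0 × 0.015047 = 24.225 W.
P_in = P_out/η = 24.225/0.956 = 25.340 W.
I_p = P_in/V_p = 25.340/120 = 0.211 A.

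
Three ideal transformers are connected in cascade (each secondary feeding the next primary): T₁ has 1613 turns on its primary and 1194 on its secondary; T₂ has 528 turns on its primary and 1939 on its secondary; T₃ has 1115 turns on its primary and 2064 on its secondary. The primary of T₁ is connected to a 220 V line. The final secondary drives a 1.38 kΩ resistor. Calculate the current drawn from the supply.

I_supply ≈ 4.04 A

After T₁: V = 220.00 × 1194/1613 = 162.85 V.
After T₂: V = 162.85 × 1939/528 = 598.05 V.
After T₃: V = 598.05 × 2064/1115 = 1107.1 V.
I_load = 1107.1/1380 = 0.80222 A, so P_out = 1107.1 × 0.80222 = 888.10 W.
All ideal ⇒ P_in = P_out, so I_supply = 888.10/220 = 4.04 A.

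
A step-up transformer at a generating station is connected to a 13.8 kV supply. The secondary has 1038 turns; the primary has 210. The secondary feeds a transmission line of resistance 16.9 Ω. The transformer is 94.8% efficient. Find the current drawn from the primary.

V_s = 13800 × 1038/210 = 68211 V.
I_s = V_s/R = 68211/16.9 = 4036.2 A.
P_out = V_s I_s = 68211 × 4036.2 = 2.7531×10^8 W.
P_in = P_out/η = 2.7531×10^8/0.948 = 2.9042×10^8 W.
I_p = P_in/V_p = 2.9042×10^8/13800 = 21000 A.

I_p ≈ 21000 A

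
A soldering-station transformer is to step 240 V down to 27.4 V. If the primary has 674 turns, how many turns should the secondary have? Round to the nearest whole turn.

N_s/N_p = V_s/V_p, so N_s = 674 × 27.4/240 = 76.9 ≈ 77 turns.

N_s = 77 turns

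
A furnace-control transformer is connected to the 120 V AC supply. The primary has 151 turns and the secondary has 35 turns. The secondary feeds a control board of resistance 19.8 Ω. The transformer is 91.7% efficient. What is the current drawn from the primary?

V_s = 120 × 35/151 = 27.815 V.
I_s = V_s/R = 27.815/19.8 = 1.4048 A.
P_out = V_s I_s = 27.815 × 1.4048 = 39.073 W.
P_in = P_out/η = 39.073/0.917 = 42.610 W.
I_p = P_in/V_p = 42.610/120 = 0.355 A.

I_p ≈ 0.355 A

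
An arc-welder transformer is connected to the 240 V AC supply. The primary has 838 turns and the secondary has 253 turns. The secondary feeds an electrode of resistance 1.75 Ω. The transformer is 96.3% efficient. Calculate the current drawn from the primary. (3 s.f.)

V_s = 240 × 253/838 = 72.458 V.
I_s = V_s/R = 72.458/1.75 = 41.405 A.
P_out = V_s I_s = 72.458 × 41.405 = 3000.1 W.
P_in = P_out/η = 3000.1/0.963 = 3115.4 W.
I_p = P_in/V_p = 3115.4/240 = 13.0 A.

I_p ≈ 13.0 A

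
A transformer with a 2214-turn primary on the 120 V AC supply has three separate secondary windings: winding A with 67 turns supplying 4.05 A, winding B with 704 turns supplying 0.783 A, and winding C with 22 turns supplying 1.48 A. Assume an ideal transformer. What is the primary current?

I_p ≈ 0.386 A

V_A = 120 × 67/2214 = 3.6314 V; V_B = 120 × 704/2214 = 38.157 V; V_C = 120 × 22/2214 = 1.1924 V.
P_out = V_A I_A + V_B I_B + V_C I_C = 3.6314×4.05 + 38.157×0.783 + 1.1924×1.48 = 14.707 + 29.877 + 1.7648 = 46.349 W.
Ideal ⇒ P_in = P_out, so I_p = P_out/V_p = 46.349/120 = 0.386 A.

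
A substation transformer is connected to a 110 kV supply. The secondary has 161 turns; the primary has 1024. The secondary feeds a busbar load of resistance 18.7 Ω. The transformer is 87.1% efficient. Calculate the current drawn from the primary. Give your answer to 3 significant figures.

V_s = 110000 × 161/1024 = 17295 V.
I_s = V_s/R = 17295/18.7 = 924.86 A.
P_out = V_s I_s = 17295 × 924.86 = 1.5995×10^7 W.
P_in = P_out/η = 1.5995×10^7/0.871 = 1.8364×10^7 W.
I_p = P_in/V_p = 1.8364×10^7/110000 = 167 A.

I_p ≈ 167 A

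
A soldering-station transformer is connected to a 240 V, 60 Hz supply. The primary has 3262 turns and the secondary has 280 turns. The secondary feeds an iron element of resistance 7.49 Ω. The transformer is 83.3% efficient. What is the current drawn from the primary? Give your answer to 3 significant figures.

V_s = 240 × 280/3262 = 20.601 V.
I_s = V_s/R = 20.601/7.49 = 2.7504 A.
P_out = V_s I_s = 20.601 × 2.7504 = 56.662 W.
P_in = P_out/η = 56.662/0.833 = 68.021 W.
I_p = P_in/V_p = 68.021/240 = 0.283 A.

I_p ≈ 0.283 A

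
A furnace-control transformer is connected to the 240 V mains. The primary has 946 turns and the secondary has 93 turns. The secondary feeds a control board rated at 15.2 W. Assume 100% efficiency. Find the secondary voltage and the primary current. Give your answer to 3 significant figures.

V_s ≈ 23.6 V, I_p ≈ 0.0633 A

V_s = V_p × N_s/N_p = 240 × 93/946 = 23.594 V.
I_s = P/V_s = 15.2/23.594 = 0.64423 A.
I_p = I_s × N_s/N_p = 0.64423 × 93/946 = 0.0633 A.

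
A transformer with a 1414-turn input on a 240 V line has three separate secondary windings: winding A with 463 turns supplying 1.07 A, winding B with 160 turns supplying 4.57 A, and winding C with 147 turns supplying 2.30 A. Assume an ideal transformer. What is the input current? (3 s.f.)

I_in ≈ 1.11 A

V_A = 240 × 463/1414 = 78.586 V; V_B = 240 × 160/1414 = 27.157 V; V_C = 240 × 147/1414 = 24.950 V.
P_out = V_A I_A + V_B I_B + V_C I_C = 78.586×1.07 + 27.157×4.57 + 24.950×2.30 = 84.087 + 124.11 + 57.386 = 265.58 W.
Ideal ⇒ P_in = P_out, so I_in = P_out/V_in = 265.58/240 = 1.11 A.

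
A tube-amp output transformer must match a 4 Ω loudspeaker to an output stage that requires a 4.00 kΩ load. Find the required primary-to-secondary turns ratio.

N_p/N_s ≈ 31.6

Z_p/Z_s = (N_p/N_s)², so N_p/N_s = √(4000/4) = √1000 = 31.6.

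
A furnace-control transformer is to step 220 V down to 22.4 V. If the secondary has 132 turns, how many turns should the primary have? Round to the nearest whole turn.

N_p = 1296 turns

N_p/N_s = V_p/V_s, so N_p = 132 × 220/22.4 = 1296.4 ≈ 1296 turns.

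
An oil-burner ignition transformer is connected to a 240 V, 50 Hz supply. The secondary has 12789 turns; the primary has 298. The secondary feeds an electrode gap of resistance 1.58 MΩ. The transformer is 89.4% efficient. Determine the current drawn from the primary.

I_p ≈ 0.313 A

V_s = 240 × 12789/298 = 10300 V.
I_s = V_s/R = 10300/(1.58×10^6) = 0.0065189 A.
P_out = V_s I_s = 10300 × 0.0065189 = 67.144 W.
P_in = P_out/η = 67.144/0.894 = 75.105 W.
I_p = P_in/V_p = 75.105/240 = 0.313 A.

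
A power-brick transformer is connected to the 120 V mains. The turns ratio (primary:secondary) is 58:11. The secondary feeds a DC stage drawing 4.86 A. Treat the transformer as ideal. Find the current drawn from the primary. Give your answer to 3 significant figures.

For an ideal transformer I_p N_p = I_s N_s, so I_p = 4.86 × 11/58 = 0.922 A.

I_p ≈ 0.922 A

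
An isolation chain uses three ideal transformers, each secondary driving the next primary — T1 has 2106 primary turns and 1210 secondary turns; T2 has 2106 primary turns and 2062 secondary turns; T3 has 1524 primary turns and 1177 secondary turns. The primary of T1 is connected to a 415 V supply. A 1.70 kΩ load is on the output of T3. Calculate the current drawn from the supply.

After T1: V = 415.00 × 1210/2106 = 238.44 V.
After T2: V = 238.44 × 2062/2106 = 233.46 V.
After T3: V = 233.46 × 1177/1524 = 180.30 V.
I_load = 180.30/1700 = 0.10606 A, so P_out = 180.30 × 0.10606 = 19.123 W.
All ideal ⇒ P_in = P_out, so I_supply = 19.123/415 = 0.0461 A.

I_supply ≈ 0.0461 A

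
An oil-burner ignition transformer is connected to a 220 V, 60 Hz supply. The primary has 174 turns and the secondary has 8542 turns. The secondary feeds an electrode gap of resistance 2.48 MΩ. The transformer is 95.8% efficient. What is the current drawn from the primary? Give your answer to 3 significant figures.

V_s = 220 × 8542/174 = 10800 V.
I_s = V_s/R = 10800/(2.48×10^6) = 0.0043549 A.
P_out = V_s I_s = 10800 × 0.0043549 = 47.034 W.
P_in = P_out/η = 47.034/0.958 = 49.096 W.
I_p = P_in/V_p = 49.096/220 = 0.223 A.

I_p ≈ 0.223 A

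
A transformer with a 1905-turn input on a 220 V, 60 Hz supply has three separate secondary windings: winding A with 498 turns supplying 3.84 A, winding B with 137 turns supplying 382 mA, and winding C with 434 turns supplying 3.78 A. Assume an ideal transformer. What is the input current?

V_A = 220 × 498/1905 = 57.512 V; V_B = 220 × 137/1905 = 15.822 V; V_C = 220 × 434/1905 = 50.121 V.
P_out = V_A I_A + V_B I_B + V_C I_C = 57.512×3.84 + 15.822×0.382 + 50.121×3.78 = 220.85 + 6.0438 + 189.46 = 416.35 W.
Ideal ⇒ P_in = P_out, so I_in = P_out/V_in = 416.35/220 = 1.89 A.

I_in ≈ 1.89 A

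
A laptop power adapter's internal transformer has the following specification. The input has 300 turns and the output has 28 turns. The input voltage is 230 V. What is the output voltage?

V_out ≈ 21.5 V

V_out/V_in = N_out/N_in, so V_out = 230 × 28/300 = 21.5 V.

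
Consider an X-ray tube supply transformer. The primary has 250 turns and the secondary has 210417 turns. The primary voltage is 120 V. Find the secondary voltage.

V_s ≈ 101000 V

V_s/V_p = N_s/N_p, so V_s = 120 × 210417/250 = 101000 V.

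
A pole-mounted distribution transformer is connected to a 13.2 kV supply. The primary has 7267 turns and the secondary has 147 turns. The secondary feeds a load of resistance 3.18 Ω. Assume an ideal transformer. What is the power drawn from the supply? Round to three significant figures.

V_s = V_p × N_s/N_p = 13200 × 147/7267 = 267.02 V.
I_s = V_s/R = 267.02/3.18 = 83.967 A.
I_p = I_s × N_s/N_p = 83.967 × 147/7267 = 1.6985 A.
P = V_p I_p = 13200 × 1.6985 = 22400 W.

P ≈ 22400 W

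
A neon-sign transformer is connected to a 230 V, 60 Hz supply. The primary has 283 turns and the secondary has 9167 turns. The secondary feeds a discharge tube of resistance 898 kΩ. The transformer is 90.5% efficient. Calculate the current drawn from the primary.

I_p ≈ 0.297 A

V_s = 230 × 9167/283 = 7450.2 V.
I_s = V_s/R = 7450.2/898000 = 0.0082964 A.
P_out = V_s I_s = 7450.2 × 0.0082964 = 61.810 W.
P_in = P_out/η = 61.810/0.905 = 68.299 W.
I_p = P_in/V_p = 68.299/230 = 0.297 A.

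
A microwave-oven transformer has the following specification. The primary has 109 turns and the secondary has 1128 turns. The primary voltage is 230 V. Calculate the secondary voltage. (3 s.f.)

V_s/V_p = N_s/N_p, so V_s = 230 × 1128/109 = 2380 V.

V_s ≈ 2380 V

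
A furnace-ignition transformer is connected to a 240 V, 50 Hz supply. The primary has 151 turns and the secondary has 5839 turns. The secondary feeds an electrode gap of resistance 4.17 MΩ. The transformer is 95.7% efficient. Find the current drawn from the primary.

V_s = 240 × 5839/151 = 9280.5 V.
I_s = V_s/R = 9280.5/(4.17×10^6) = 0.0022255 A.
P_out = V_s I_s = 9280.5 × 0.0022255 = 20.654 W.
P_in = P_out/η = 20.654/0.957 = 21.582 W.
I_p = P_in/V_p = 21.582/240 = 0.0899 A.

I_p ≈ 0.0899 A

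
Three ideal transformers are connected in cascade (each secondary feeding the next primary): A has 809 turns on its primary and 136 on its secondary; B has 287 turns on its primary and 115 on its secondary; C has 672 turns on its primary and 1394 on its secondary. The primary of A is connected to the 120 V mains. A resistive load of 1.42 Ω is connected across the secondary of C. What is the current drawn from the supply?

After A: V = 120.00 × 136/809 = 20.173 V.
After B: V = 20.173 × 115/287 = 8.0833 V.
After C: V = 8.0833 × 1394/672 = 16.768 V.
I_load = 16.768/1.42 = 11.808 A, so P_out = 16.768 × 11.808 = 198.00 W.
All ideal ⇒ P_in = P_out, so I_supply = 198.00/120 = 1.65 A.

I_supply ≈ 1.65 A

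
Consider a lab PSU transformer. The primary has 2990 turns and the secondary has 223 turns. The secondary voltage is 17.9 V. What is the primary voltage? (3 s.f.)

V_p/V_s = N_p/N_s, so V_p = 17.9 × 2990/223 = 240 V.

V_p ≈ 240 V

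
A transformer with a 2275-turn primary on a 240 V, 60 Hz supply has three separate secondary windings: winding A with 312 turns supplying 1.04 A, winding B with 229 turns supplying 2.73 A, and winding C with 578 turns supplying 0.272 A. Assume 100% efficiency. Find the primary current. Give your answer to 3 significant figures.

V_A = 240 × 312/2275 = 32.914 V; V_B = 240 × 229/2275 = 24.158 V; V_C = 240 × 578/2275 = 60.976 V.
P_out = V_A I_A + V_B I_B + V_C I_C = 32.914×1.04 + 24.158×2.73 + 60.976×0.272 = 34.231 + 65.952 + 16.585 = 116.77 W.
Ideal ⇒ P_in = P_out, so I_p = P_out/V_p = 116.77/240 = 0.487 A.

I_p ≈ 0.487 A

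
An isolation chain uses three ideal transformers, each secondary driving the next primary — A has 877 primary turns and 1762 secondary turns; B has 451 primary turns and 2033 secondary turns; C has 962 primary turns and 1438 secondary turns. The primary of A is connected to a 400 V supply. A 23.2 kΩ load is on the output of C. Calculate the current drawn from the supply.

After A: V = 400.00 × 1762/877 = 803.65 V.
After B: V = 803.65 × 2033/451 = 3622.7 V.
After C: V = 3622.7 × 1438/962 = 5415.2 V.
I_load = 5415.2/23200 = 0.23341 A, so P_out = 5415.2 × 0.23341 = 1264.0 W.
All ideal ⇒ P_in = P_out, so I_supply = 1264.0/400 = 3.16 A.

I_supply ≈ 3.16 A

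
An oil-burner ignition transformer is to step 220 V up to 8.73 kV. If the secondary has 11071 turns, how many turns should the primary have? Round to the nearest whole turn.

N_p/N_s = V_p/V_s, so N_p = 11071 × 220/8730 = 279.0 ≈ 279 turns.

N_p = 279 turns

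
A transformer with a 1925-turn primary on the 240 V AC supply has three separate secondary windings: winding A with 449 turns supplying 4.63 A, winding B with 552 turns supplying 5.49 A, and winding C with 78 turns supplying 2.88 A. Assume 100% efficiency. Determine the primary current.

V_A = 240 × 449/1925 = 55.979 V; V_B = 240 × 552/1925 = 68.821 V; V_C = 240 × 78/1925 = 9.7247 V.
P_out = V_A I_A + V_B I_B + V_C I_C = 55.979×4.63 + 68.821×5.49 + 9.7247×2.88 = 259.18 + 377.83 + 28.007 = 665.02 W.
Ideal ⇒ P_in = P_out, so I_p = P_out/V_p = 665.02/240 = 2.77 A.

I_p ≈ 2.77 A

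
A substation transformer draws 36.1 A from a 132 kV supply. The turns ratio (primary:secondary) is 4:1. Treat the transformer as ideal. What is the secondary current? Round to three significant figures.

I_s/I_p = N_p/N_s, so I_s = 36.1 × 4/1 = 144 A.

I_s ≈ 144 A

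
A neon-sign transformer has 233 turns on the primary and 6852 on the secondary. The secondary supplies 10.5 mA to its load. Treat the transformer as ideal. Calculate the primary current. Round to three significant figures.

I_p ≈ 0.309 A

For an ideal transformer I_p/I_s = N_s/N_p, so I_p = 0.0105 × 6852/233 = 0.309 A.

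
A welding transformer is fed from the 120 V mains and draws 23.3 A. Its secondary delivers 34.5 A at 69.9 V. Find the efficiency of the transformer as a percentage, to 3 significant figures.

P_in = 120 × 23.3 = 2796.00 W.
P_out = 69.9 × 34.5 = 2411.55 W.
η = P_out/P_in = 2411.55/2796.00 = 0.863.

η ≈ 86.3%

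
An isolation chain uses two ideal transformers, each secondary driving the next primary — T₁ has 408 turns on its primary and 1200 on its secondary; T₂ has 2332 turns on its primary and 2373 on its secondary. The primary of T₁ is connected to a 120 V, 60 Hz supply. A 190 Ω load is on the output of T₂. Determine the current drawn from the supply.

Secondary of T₁: V = 120.00 × 1200/408 = 352.94 V.
Secondary of T₂: V = 352.94 × 2373/2332 = 359.15 V.
I_load = 359.15/190 = 1.8902 A, so P_out = 359.15 × 1.8902 = 678.87 W.
All ideal ⇒ P_in = P_out, so I_supply = 678.87/120 = 5.66 A.

I_supply ≈ 5.66 A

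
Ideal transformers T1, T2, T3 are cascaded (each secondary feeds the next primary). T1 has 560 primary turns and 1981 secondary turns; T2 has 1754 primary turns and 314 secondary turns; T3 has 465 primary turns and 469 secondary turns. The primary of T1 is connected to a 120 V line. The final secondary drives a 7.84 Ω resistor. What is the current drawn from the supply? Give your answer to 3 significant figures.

I_supply ≈ 6.24 A

After T1: V = 120.00 × 1981/560 = 424.50 V.
After T2: V = 424.50 × 314/1754 = 75.994 V.
After T3: V = 75.994 × 469/465 = 76.647 V.
I_load = 76.647/7.84 = 9.7765 A, so P_out = 76.647 × 9.7765 = 749.34 W.
All ideal ⇒ P_in = P_out, so I_supply = 749.34/120 = 6.24 A.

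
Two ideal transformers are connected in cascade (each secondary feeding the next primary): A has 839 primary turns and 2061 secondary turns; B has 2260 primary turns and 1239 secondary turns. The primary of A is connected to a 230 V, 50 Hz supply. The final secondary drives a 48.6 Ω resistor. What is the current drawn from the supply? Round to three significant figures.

After A: V = 230.00 × 2061/839 = 564.99 V.
After B: V = 564.99 × 1239/2260 = 309.75 V.
I_load = 309.75/48.6 = 6.3734 A, so P_out = 309.75 × 6.3734 = 1974.1 W.
All ideal ⇒ P_in = P_out, so I_supply = 1974.1/230 = 8.58 A.

I_supply ≈ 8.58 A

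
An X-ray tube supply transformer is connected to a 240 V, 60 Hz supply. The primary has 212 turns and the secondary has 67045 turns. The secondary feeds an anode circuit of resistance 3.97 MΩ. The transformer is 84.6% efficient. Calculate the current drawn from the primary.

I_p ≈ 7.15 A

V_s = 240 × 67045/212 = 75900 V.
I_s = V_s/R = 75900/(3.97×10^6) = 0.019118 A.
P_out = V_s I_s = 75900 × 0.019118 = 1451.1 W.
P_in = P_out/η = 1451.1/0.846 = 1715.2 W.
I_p = P_in/V_p = 1715.2/240 = 7.15 A.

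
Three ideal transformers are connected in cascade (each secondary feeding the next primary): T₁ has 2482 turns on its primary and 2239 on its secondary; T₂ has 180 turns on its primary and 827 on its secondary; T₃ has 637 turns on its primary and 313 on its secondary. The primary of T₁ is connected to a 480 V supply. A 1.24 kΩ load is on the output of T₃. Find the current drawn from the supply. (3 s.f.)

After T₁: V = 480.00 × 2239/2482 = 433.01 V.
After T₂: V = 433.01 × 827/180 = 1989.4 V.
After T₃: V = 1989.4 × 313/637 = 977.53 V.
I_load = 977.53/1240 = 0.78833 A, so P_out = 977.53 × 0.78833 = 770.62 W.
All ideal ⇒ P_in = P_out, so I_supply = 770.62/480 = 1.61 A.

I_supply ≈ 1.61 A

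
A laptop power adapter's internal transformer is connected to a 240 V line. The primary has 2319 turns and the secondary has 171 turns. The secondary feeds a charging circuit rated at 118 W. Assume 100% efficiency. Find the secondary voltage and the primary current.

V_s ≈ 17.7 V, I_p ≈ 0.492 A

V_s = V_p × N_s/N_p = 240 × 171/2319 = 17.697 V.
I_s = P/V_s = 118/17.697 = 6.6677 A.
I_p = I_s × N_s/N_p = 6.6677 × 171/2319 = 0.492 A.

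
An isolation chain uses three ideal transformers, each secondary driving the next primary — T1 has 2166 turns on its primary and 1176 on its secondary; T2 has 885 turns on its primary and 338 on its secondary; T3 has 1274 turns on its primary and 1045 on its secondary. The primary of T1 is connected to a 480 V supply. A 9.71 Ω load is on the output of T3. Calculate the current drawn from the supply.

I_supply ≈ 1.43 A

Secondary of T1: V = 480.00 × 1176/2166 = 260.61 V.
Secondary of T2: V = 260.61 × 338/885 = 99.532 V.
Secondary of T3: V = 99.532 × 1045/1274 = 81.641 V.
I_load = 81.641/9.71 = 8.4080 A, so P_out = 81.641 × 8.4080 = 686.44 W.
All ideal ⇒ P_in = P_out, so I_supply = 686.44/480 = 1.43 A.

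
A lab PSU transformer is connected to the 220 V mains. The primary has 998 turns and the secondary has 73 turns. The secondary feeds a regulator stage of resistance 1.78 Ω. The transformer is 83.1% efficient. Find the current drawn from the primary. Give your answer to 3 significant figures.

I_p ≈ 0.796 A

V_s = 220 × 73/998 = 16.092 V.
I_s = V_s/R = 16.092/1.78 = 9.0406 A.
P_out = V_s I_s = 16.092 × 9.0406 = 145.48 W.
P_in = P_out/η = 145.48/0.831 = 175.07 W.
I_p = P_in/V_p = 175.07/220 = 0.796 A.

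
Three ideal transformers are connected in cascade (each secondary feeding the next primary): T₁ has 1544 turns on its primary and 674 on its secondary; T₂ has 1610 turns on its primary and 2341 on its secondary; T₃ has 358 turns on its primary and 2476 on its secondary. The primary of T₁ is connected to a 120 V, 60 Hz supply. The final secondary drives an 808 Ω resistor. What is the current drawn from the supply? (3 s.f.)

I_supply ≈ 2.86 A

After T₁: V = 120.00 × 674/1544 = 52.383 V.
After T₂: V = 52.383 × 2341/1610 = 76.167 V.
After T₃: V = 76.167 × 2476/358 = 526.79 V.
I_load = 526.79/808 = 0.65197 A, so P_out = 526.79 × 0.65197 = 343.45 W.
All ideal ⇒ P_in = P_out, so I_supply = 343.45/120 = 2.86 A.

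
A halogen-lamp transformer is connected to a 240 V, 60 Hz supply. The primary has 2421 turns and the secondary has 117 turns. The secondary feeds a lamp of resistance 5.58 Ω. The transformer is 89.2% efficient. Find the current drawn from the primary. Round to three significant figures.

I_p ≈ 0.113 A

V_s = 240 × 117/2421 = 11.599 V.
I_s = V_s/R = 11.599/5.58 = 2.0786 A.
P_out = V_s I_s = 11.599 × 2.0786 = 24.109 W.
P_in = P_out/η = 24.109/0.892 = 27.027 W.
I_p = P_in/V_p = 27.027/240 = 0.113 A.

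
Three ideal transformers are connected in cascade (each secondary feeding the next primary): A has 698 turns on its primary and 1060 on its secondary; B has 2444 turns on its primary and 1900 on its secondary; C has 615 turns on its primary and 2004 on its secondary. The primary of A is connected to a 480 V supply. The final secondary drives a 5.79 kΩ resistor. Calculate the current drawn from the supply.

I_supply ≈ 1.23 A

Secondary of A: V = 480.00 × 1060/698 = 728.94 V.
Secondary of B: V = 728.94 × 1900/2444 = 566.69 V.
Secondary of C: V = 566.69 × 2004/615 = 1846.6 V.
I_load = 1846.6/5790 = 0.31892 A, so P_out = 1846.6 × 0.31892 = 588.92 W.
All ideal ⇒ P_in = P_out, so I_supply = 588.92/480 = 1.23 A.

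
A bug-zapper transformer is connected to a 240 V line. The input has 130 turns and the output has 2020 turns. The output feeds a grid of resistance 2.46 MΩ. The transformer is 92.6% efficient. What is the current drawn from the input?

I_in ≈ 0.0254 A

V_out = 240 × 2020/130 = 3729.2 V.
I_out = V_out/R = 3729.2/(2.46×10^6) = 0.0015159 A.
P_out = V_out I_out = 3729.2 × 0.0015159 = 5.6533 W.
P_in = P_out/η = 5.6533/0.926 = 6.1051 W.
I_in = P_in/V_in = 6.1051/240 = 0.0254 A.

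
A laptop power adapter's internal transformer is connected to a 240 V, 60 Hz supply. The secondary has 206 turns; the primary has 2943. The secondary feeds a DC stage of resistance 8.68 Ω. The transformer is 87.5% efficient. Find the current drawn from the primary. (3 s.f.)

V_s = 240 × 206/2943 = 16.799 V.
I_s = V_s/R = 16.799/8.68 = 1.9354 A.
P_out = V_s I_s = 16.799 × 1.9354 = 32.513 W.
P_in = P_out/η = 32.513/0.875 = 37.158 W.
I_p = P_in/V_p = 37.158/240 = 0.155 A.

I_p ≈ 0.155 A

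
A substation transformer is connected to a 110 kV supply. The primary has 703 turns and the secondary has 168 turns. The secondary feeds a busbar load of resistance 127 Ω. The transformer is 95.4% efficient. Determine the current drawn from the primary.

I_p ≈ 51.8 A

V_s = 110000 × 168/703 = 26287 V.
I_s = V_s/R = 26287/127 = 206.99 A.
P_out = V_s I_s = 26287 × 206.99 = 5.4411×10^6 W.
P_in = P_out/η = 5.4411×10^6/0.954 = 5.7035×10^6 W.
I_p = P_in/V_p = 5.7035×10^6/110000 = 51.8 A.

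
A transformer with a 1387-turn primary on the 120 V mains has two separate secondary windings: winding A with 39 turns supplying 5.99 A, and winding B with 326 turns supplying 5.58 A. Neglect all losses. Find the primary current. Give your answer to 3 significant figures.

V_A = 120 × 39/1387 = 3.3742 V; V_B = 120 × 326/1387 = 28.205 V.
P_out = V_A I_A + V_B I_B = 3.3742×5.99 + 28.205×5.58 = 20.211 + 157.38 = 177.59 W.
Ideal ⇒ P_in = P_out, so I_p = P_out/V_p = 177.59/120 = 1.48 A.

I_p ≈ 1.48 A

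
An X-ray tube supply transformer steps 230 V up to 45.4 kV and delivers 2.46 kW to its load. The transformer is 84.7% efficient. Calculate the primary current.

I_p ≈ 12.6 A

P_in = P_out/η = 2460/0.847 = 2904.4 W.
I_p = P_in/V_p = 2904.4/230 = 12.6 A.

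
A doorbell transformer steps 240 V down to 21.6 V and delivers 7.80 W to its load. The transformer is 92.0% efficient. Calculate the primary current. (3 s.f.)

P_in = P_out/η = 7.80/0.920 = 8.4783 W.
I_p = P_in/V_p = 8.4783/240 = 0.0353 A.

I_p ≈ 0.0353 A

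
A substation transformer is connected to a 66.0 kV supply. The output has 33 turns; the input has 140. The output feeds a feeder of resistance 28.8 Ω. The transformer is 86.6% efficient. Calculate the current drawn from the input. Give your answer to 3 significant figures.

V_out = 66000 × 33/140 = 15557 V.
I_out = V_out/R = 15557/28.8 = 540.18 A.
P_out = V_out I_out = 15557 × 540.18 = 8.4036×10^6 W.
P_in = P_out/η = 8.4036×10^6/0.866 = 9.7040×10^6 W.
I_in = P_in/V_in = 9.7040×10^6/66000 = 147 A.

I_in ≈ 147 A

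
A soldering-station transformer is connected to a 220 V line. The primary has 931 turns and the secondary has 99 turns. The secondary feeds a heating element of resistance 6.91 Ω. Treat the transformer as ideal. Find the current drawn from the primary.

I_p ≈ 0.360 A

V_s = V_p × N_s/N_p = 220 × 99/931 = 23.394 V.
I_s = V_s/R = 23.394/6.91 = 3.3856 A.
For an ideal transformer I_p N_p = I_s N_s, so I_p = 3.3856 × 99/931 = 0.360 A.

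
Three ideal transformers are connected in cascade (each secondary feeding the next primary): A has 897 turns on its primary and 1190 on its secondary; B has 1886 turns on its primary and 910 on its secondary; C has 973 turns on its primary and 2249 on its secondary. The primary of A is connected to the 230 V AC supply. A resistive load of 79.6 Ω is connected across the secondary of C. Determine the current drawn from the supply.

I_supply ≈ 6.33 A

Secondary of A: V = 230.00 × 1190/897 = 305.13 V.
Secondary of B: V = 305.13 × 910/1886 = 147.23 V.
Secondary of C: V = 147.23 × 2249/973 = 340.30 V.
I_load = 340.30/79.6 = 4.2751 A, so P_out = 340.30 × 4.2751 = 1454.8 W.
All ideal ⇒ P_in = P_out, so I_supply = 1454.8/230 = 6.33 A.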